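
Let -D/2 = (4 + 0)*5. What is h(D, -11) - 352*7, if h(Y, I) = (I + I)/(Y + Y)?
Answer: -98549/40 ≈ -2463.7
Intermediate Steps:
D = -40 (D = -2*(4 + 0)*5 = -8*5 = -2*20 = -40)
h(Y, I) = I/Y (h(Y, I) = (2*I)/((2*Y)) = (2*I)*(1/(2*Y)) = I/Y)
h(D, -11) - 352*7 = -11/(-40) - 352*7 = -11*(-1/40) - 2464 = 11/40 - 2464 = -98549/40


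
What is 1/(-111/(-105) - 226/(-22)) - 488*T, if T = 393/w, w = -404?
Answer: 209179337/440562 ≈ 474.80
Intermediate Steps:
T = -393/404 (T = 393/(-404) = 393*(-1/404) = -393/404 ≈ -0.97277)
1/(-111/(-105) - 226/(-22)) - 488*T = 1/(-111/(-105) - 226/(-22)) - 488*(-393/404) = 1/(-111*(-1/105) - 226*(-1/22)) + 47946/101 = 1/(37/35 + 113/11) + 47946/101 = 1/(4362/385) + 47946/101 = 385/4362 + 47946/101 = 209179337/440562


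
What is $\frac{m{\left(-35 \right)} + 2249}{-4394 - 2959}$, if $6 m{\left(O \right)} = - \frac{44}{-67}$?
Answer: $- \frac{452071}{1477953} \approx -0.30588$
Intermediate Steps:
$m{\left(O \right)} = \frac{22}{201}$ ($m{\left(O \right)} = \frac{\left(-44\right) \frac{1}{-67}}{6} = \frac{\left(-44\right) \left(- \frac{1}{67}\right)}{6} = \frac{1}{6} \cdot \frac{44}{67} = \frac{22}{201}$)
$\frac{m{\left(-35 \right)} + 2249}{-4394 - 2959} = \frac{\frac{22}{201} + 2249}{-4394 - 2959} = \frac{452071}{201 \left(-7353\right)} = \frac{452071}{201} \left(- \frac{1}{7353}\right) = - \frac{452071}{1477953}$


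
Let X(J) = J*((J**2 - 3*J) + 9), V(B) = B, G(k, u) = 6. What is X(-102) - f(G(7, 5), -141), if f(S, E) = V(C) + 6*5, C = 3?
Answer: -1093371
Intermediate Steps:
f(S, E) = 33 (f(S, E) = 3 + 6*5 = 3 + 30 = 33)
X(J) = J*(9 + J**2 - 3*J)
X(-102) - f(G(7, 5), -141) = -102*(9 + (-102)**2 - 3*(-102)) - 1*33 = -102*(9 + 10404 + 306) - 33 = -102*10719 - 33 = -1093338 - 33 = -1093371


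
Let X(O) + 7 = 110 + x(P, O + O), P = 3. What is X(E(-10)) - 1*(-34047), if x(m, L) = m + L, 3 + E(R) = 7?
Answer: 34161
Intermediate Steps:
E(R) = 4 (E(R) = -3 + 7 = 4)
x(m, L) = L + m
X(O) = 106 + 2*O (X(O) = -7 + (110 + ((O + O) + 3)) = -7 + (110 + (2*O + 3)) = -7 + (110 + (3 + 2*O)) = -7 + (113 + 2*O) = 106 + 2*O)
X(E(-10)) - 1*(-34047) = (106 + 2*4) - 1*(-34047) = (106 + 8) + 34047 = 114 + 34047 = 34161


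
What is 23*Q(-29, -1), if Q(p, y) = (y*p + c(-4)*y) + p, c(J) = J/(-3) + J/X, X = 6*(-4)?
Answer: -69/2 ≈ -34.500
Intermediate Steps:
X = -24
c(J) = -3*J/8 (c(J) = J/(-3) + J/(-24) = J*(-1/3) + J*(-1/24) = -J/3 - J/24 = -3*J/8)
Q(p, y) = p + 3*y/2 + p*y (Q(p, y) = (y*p + (-3/8*(-4))*y) + p = (p*y + 3*y/2) + p = (3*y/2 + p*y) + p = p + 3*y/2 + p*y)
23*Q(-29, -1) = 23*(-29 + (3/2)*(-1) - 29*(-1)) = 23*(-29 - 3/2 + 29) = 23*(-3/2) = -69/2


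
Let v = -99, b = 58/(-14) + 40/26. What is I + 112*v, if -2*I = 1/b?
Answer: -5255621/474 ≈ -11088.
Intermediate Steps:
b = -237/91 (b = 58*(-1/14) + 40*(1/26) = -29/7 + 20/13 = -237/91 ≈ -2.6044)
I = 91/474 (I = -1/(2*(-237/91)) = -½*(-91/237) = 91/474 ≈ 0.19198)
I + 112*v = 91/474 + 112*(-99) = 91/474 - 11088 = -5255621/474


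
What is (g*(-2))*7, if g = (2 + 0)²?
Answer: -56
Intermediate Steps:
g = 4 (g = 2² = 4)
(g*(-2))*7 = (4*(-2))*7 = -8*7 = -56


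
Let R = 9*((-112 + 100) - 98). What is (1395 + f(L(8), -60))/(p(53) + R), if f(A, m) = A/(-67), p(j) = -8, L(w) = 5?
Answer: -46730/33433 ≈ -1.3977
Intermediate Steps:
R = -990 (R = 9*(-12 - 98) = 9*(-110) = -990)
f(A, m) = -A/67 (f(A, m) = A*(-1/67) = -A/67)
(1395 + f(L(8), -60))/(p(53) + R) = (1395 - 1/67*5)/(-8 - 990) = (1395 - 5/67)/(-998) = (93460/67)*(-1/998) = -46730/33433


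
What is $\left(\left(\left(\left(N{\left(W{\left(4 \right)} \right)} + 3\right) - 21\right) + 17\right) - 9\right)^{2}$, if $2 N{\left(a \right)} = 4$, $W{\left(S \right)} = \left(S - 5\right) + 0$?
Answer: $64$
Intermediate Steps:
$W{\left(S \right)} = -5 + S$ ($W{\left(S \right)} = \left(-5 + S\right) + 0 = -5 + S$)
$N{\left(a \right)} = 2$ ($N{\left(a \right)} = \frac{1}{2} \cdot 4 = 2$)
$\left(\left(\left(\left(N{\left(W{\left(4 \right)} \right)} + 3\right) - 21\right) + 17\right) - 9\right)^{2} = \left(\left(\left(\left(2 + 3\right) - 21\right) + 17\right) - 9\right)^{2} = \left(\left(\left(5 - 21\right) + 17\right) - 9\right)^{2} = \left(\left(-16 + 17\right) - 9\right)^{2} = \left(1 - 9\right)^{2} = \left(-8\right)^{2} = 64$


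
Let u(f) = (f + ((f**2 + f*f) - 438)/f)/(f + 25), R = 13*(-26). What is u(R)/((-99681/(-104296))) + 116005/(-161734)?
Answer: 758423082454841/284265072385346 ≈ 2.6680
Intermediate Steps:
R = -338
u(f) = (f + (-438 + 2*f**2)/f)/(25 + f) (u(f) = (f + ((f**2 + f**2) - 438)/f)/(25 + f) = (f + (2*f**2 - 438)/f)/(25 + f) = (f + (-438 + 2*f**2)/f)/(25 + f))
u(R)/((-99681/(-104296))) + 116005/(-161734) = (3*(-146 + (-338)**2)/(-338*(25 - 338)))/((-99681/(-104296))) + 116005/(-161734) = (3*(-1/338)*(-146 + 114244)/(-313))/((-99681*(-1/104296))) + 116005*(-1/161734) = (3*(-1/338)*(-1/313)*114098)/(99681/104296) - 116005/161734 = (171147/52897)*(104296/99681) - 116005/161734 = 5949982504/1757608619 - 116005/161734 = 758423082454841/284265072385346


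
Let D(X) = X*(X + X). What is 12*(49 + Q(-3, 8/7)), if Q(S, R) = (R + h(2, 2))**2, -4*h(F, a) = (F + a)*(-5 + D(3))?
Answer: 111480/49 ≈ 2275.1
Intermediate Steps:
D(X) = 2*X**2 (D(X) = X*(2*X) = 2*X**2)
h(F, a) = -13*F/4 - 13*a/4 (h(F, a) = -(F + a)*(-5 + 2*3**2)/4 = -(F + a)*(-5 + 2*9)/4 = -(F + a)*(-5 + 18)/4 = -(F + a)*13/4 = -(13*F + 13*a)/4 = -13*F/4 - 13*a/4)
Q(S, R) = (-13 + R)**2 (Q(S, R) = (R + (-13/4*2 - 13/4*2))**2 = (R + (-13/2 - 13/2))**2 = (R - 13)**2 = (-13 + R)**2)
12*(49 + Q(-3, 8/7)) = 12*(49 + (-13 + 8/7)**2) = 12*(49 + (-83/7)**2) = 12*(49 + 6889/49) = 12*(9290/49) = 111480/49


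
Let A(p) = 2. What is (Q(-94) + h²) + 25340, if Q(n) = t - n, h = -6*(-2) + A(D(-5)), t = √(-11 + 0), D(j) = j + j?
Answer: 25630 + I*√11 ≈ 25630.0 + 3.3166*I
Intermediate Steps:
D(j) = 2*j
t = I*√11 (t = √(-11) = I*√11 ≈ 3.3166*I)
h = 14 (h = -6*(-2) + 2 = 12 + 2 = 14)
Q(n) = -n + I*√11 (Q(n) = I*√11 - n = -n + I*√11)
(Q(-94) + h²) + 25340 = ((-1*(-94) + I*√11) + 14²) + 25340 = ((94 + I*√11) + 196) + 25340 = (290 + I*√11) + 25340 = 25630 + I*√11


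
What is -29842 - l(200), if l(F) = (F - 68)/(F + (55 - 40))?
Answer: -6416162/215 ≈ -29843.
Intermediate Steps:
l(F) = (-68 + F)/(15 + F) (l(F) = (-68 + F)/(F + 15) = (-68 + F)/(15 + F))
-29842 - l(200) = -29842 - (-68 + 200)/(15 + 200) = -29842 - 132/215 = -6416162/215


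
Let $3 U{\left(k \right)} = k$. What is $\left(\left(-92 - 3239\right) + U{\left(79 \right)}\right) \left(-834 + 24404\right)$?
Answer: $- \frac{233672980}{3} \approx -7.7891 \cdot 10^{7}$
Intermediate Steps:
$U{\left(k \right)} = \frac{k}{3}$
$\left(\left(-92 - 3239\right) + U{\left(79 \right)}\right) \left(-834 + 24404\right) = \left(\left(-92 - 3239\right) + \frac{1}{3} \cdot 79\right) \left(-834 + 24404\right) = \left(\left(-92 - 3239\right) + \frac{79}{3}\right) 23570 = \left(-3331 + \frac{79}{3}\right) 23570 = \left(- \frac{9914}{3}\right) 23570 = - \frac{233672980}{3}$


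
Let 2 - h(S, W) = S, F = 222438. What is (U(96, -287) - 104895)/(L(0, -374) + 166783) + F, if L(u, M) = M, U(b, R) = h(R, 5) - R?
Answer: 37015580823/166409 ≈ 2.2244e+5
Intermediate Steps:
h(S, W) = 2 - S
U(b, R) = 2 - 2*R (U(b, R) = (2 - R) - R = 2 - 2*R)
(U(96, -287) - 104895)/(L(0, -374) + 166783) + F = ((2 - 2*(-287)) - 104895)/(-374 + 166783) + 222438 = ((2 + 574) - 104895)/166409 + 222438 = (576 - 104895)*(1/166409) + 222438 = -104319*1/166409 + 222438 = -104319/166409 + 222438 = 37015580823/166409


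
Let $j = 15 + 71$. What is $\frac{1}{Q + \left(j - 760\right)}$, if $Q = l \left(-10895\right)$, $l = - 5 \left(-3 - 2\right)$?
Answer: $- \frac{1}{273049} \approx -3.6623 \cdot 10^{-6}$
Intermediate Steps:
$j = 86$
$l = 25$ ($l = \left(-5\right) \left(-5\right) = 25$)
$Q = -272375$ ($Q = 25 \left(-10895\right) = -272375$)
$\frac{1}{Q + \left(j - 760\right)} = \frac{1}{-272375 + \left(86 - 760\right)} = \frac{1}{-272375 - 674} = \frac{1}{-273049} = - \frac{1}{273049}$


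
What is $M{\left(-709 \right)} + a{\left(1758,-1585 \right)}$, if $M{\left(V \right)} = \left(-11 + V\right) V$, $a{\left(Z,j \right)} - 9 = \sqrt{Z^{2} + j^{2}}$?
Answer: $510489 + \sqrt{5602789} \approx 5.1286 \cdot 10^{5}$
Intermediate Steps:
$a{\left(Z,j \right)} = 9 + \sqrt{Z^{2} + j^{2}}$
$M{\left(V \right)} = V \left(-11 + V\right)$
$M{\left(-709 \right)} + a{\left(1758,-1585 \right)} = - 709 \left(-11 - 709\right) + \left(9 + \sqrt{1758^{2} + \left(-1585\right)^{2}}\right) = \left(-709\right) \left(-720\right) + \left(9 + \sqrt{3090564 + 2512225}\right) = 510480 + \left(9 + \sqrt{5602789}\right) = 510489 + \sqrt{5602789}$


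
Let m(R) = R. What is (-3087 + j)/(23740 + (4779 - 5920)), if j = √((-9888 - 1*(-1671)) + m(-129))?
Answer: -343/2511 + I*√8346/22599 ≈ -0.1366 + 0.0040425*I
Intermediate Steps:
j = I*√8346 (j = √((-9888 - 1*(-1671)) - 129) = √((-9888 + 1671) - 129) = √(-8217 - 129) = √(-8346) = I*√8346 ≈ 91.356*I)
(-3087 + j)/(23740 + (4779 - 5920)) = (-3087 + I*√8346)/(23740 + (4779 - 5920)) = (-3087 + I*√8346)/(23740 - 1141) = (-3087 + I*√8346)/22599 = (-3087 + I*√8346)*(1/22599) = -343/2511 + I*√8346/22599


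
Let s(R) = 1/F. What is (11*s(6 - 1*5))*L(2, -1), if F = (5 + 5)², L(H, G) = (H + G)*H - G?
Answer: 33/100 ≈ 0.33000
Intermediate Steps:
L(H, G) = -G + H*(G + H) (L(H, G) = (G + H)*H - G = H*(G + H) - G = -G + H*(G + H))
F = 100 (F = 10² = 100)
s(R) = 1/100
(11*s(6 - 1*5))*L(2, -1) = (11*(1/100))*(2² - 1*(-1) - 1*2) = 11*(4 + 1 - 2)/100 = (11/100)*3 = 33/100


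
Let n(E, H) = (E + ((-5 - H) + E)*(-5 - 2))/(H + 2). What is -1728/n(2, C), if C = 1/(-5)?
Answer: -144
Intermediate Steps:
C = -1/5 ≈ -0.20000
n(E, H) = (35 - 6*E + 7*H)/(2 + H) (n(E, H) = (E + (-5 + E - H)*(-7))/(2 + H) = (E + (35 - 7*E + 7*H))/(2 + H) = (35 - 6*E + 7*H)/(2 + H))
-1728/n(2, C) = -1728*(2 - 1/5)/(35 - 6*2 + 7*(-1/5)) = -1728*9/(5*(35 - 12 - 7/5)) = -1728/((5/9)*(108/5)) = -1728/12 = -1728*1/12 = -144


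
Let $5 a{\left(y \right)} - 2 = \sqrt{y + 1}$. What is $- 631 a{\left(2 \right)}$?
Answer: $- \frac{1262}{5} - \frac{631 \sqrt{3}}{5} \approx -470.98$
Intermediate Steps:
$a{\left(y \right)} = \frac{2}{5} + \frac{\sqrt{1 + y}}{5}$ ($a{\left(y \right)} = \frac{2}{5} + \frac{\sqrt{y + 1}}{5} = \frac{2}{5} + \frac{\sqrt{1 + y}}{5}$)
$- 631 a{\left(2 \right)} = - 631 \left(\frac{2}{5} + \frac{\sqrt{1 + 2}}{5}\right) = - 631 \left(\frac{2}{5} + \frac{\sqrt{3}}{5}\right) = - \frac{1262}{5} - \frac{631 \sqrt{3}}{5}$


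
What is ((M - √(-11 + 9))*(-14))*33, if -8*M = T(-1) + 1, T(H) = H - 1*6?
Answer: -693/2 + 462*I*√2 ≈ -346.5 + 653.37*I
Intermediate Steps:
T(H) = -6 + H (T(H) = H - 6 = -6 + H)
M = ¾ (M = -((-6 - 1) + 1)/8 = -(-7 + 1)/8 = -⅛*(-6) = ¾ ≈ 0.75000)
((M - √(-11 + 9))*(-14))*33 = ((¾ - √(-11 + 9))*(-14))*33 = ((¾ - √(-2))*(-14))*33 = ((¾ - I*√2)*(-14))*33 = (-21/2 + 14*I*√2)*33 = -693/2 + 462*I*√2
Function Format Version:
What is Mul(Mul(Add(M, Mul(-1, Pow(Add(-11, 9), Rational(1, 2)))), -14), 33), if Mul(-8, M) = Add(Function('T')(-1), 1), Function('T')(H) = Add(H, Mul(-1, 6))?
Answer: Add(Rational(-693, 2), Mul(462, I, Pow(2, Rational(1, 2)))) ≈ Add(-346.50, Mul(653.37, I))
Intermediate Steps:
Function('T')(H) = Add(-6, H) (Function('T')(H) = Add(H, -6) = Add(-6, H))
M = Rational(3, 4) (M = Mul(Rational(-1, 8), Add(Add(-6, -1), 1)) = Mul(Rational(-1, 8), Add(-7, 1)) = Mul(Rational(-1, 8), -6) = Rational(3, 4) ≈ 0.75000)
Mul(Mul(Add(M, Mul(-1, Pow(Add(-11, 9), Rational(1, 2)))), -14), 33) = Mul(Mul(Add(Rational(3, 4), Mul(-1, Pow(Add(-11, 9), Rational(1, 2)))), -14), 33) = Mul(Mul(Add(Rational(3, 4), Mul(-1, Pow(-2, Rational(1, 2)))), -14), 33) = Mul(Mul(Add(Rational(3, 4), Mul(-1, Mul(I, Pow(2, Rational(1, 2))))), -14), 33) = Mul(Mul(Add(Rational(3, 4), Mul(-1, I, Pow(2, Rational(1, 2)))), -14), 33) = Mul(Add(Rational(-21, 2), Mul(14, I, Pow(2, Rational(1, 2)))), 33) = Add(Rational(-693, 2), Mul(462, I, Pow(2, Rational(1, 2))))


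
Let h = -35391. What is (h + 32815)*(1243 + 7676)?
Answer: -22975344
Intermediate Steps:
(h + 32815)*(1243 + 7676) = (-35391 + 32815)*(1243 + 7676) = -2576*8919 = -22975344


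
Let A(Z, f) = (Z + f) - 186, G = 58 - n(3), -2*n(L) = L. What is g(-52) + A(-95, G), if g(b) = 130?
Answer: -183/2 ≈ -91.500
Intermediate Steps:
n(L) = -L/2
G = 119/2 (G = 58 - (-1)*3/2 = 58 - 1*(-3/2) = 58 + 3/2 = 119/2 ≈ 59.500)
A(Z, f) = -186 + Z + f
g(-52) + A(-95, G) = 130 + (-186 - 95 + 119/2) = 130 - 443/2 = -183/2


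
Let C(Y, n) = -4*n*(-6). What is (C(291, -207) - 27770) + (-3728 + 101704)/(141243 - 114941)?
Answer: -430488450/13151 ≈ -32734.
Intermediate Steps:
C(Y, n) = 24*n
(C(291, -207) - 27770) + (-3728 + 101704)/(141243 - 114941) = (24*(-207) - 27770) + (-3728 + 101704)/(141243 - 114941) = (-4968 - 27770) + 97976/26302 = -32738 + 97976*(1/26302) = -32738 + 48988/13151 = -430488450/13151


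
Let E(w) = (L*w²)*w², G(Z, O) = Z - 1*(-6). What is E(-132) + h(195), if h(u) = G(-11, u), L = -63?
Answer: -19126533893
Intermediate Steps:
G(Z, O) = 6 + Z (G(Z, O) = Z + 6 = 6 + Z)
E(w) = -63*w⁴ (E(w) = (-63*w²)*w² = -63*w⁴)
h(u) = -5 (h(u) = 6 - 11 = -5)
E(-132) + h(195) = -63*(-132)⁴ - 5 = -63*303595776 - 5 = -19126533888 - 5 = -19126533893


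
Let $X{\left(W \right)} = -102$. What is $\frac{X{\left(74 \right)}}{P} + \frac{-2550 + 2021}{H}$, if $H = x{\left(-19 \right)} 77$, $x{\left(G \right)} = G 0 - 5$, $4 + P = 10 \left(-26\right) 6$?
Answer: $\frac{25489}{17710} \approx 1.4392$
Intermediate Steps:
$P = -1564$ ($P = -4 + 10 \left(-26\right) 6 = -4 - 1560 = -1564$)
$x{\left(G \right)} = -5$ ($x{\left(G \right)} = 0 - 5 = -5$)
$H = -385$ ($H = \left(-5\right) 77 = -385$)
$\frac{X{\left(74 \right)}}{P} + \frac{-2550 + 2021}{H} = - \frac{102}{-1564} + \frac{-2550 + 2021}{-385} = \left(-102\right) \left(- \frac{1}{1564}\right) - - \frac{529}{385} = \frac{3}{46} + \frac{529}{385} = \frac{25489}{17710}$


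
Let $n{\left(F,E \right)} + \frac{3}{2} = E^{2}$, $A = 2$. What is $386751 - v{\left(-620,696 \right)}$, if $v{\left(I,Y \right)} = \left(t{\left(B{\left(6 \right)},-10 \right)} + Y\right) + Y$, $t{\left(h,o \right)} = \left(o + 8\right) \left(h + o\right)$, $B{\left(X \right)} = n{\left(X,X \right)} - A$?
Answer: $385404$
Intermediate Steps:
$n{\left(F,E \right)} = - \frac{3}{2} + E^{2}$
$B{\left(X \right)} = - \frac{7}{2} + X^{2}$ ($B{\left(X \right)} = \left(- \frac{3}{2} + X^{2}\right) - 2 = - \frac{7}{2} + X^{2}$)
$t{\left(h,o \right)} = \left(8 + o\right) \left(h + o\right)$
$v{\left(I,Y \right)} = -45 + 2 Y$ ($v{\left(I,Y \right)} = \left(\left(\left(-10\right)^{2} + 8 \left(- \frac{7}{2} + 6^{2}\right) + 8 \left(-10\right) + \left(- \frac{7}{2} + 6^{2}\right) \left(-10\right)\right) + Y\right) + Y = \left(\left(100 + 8 \left(- \frac{7}{2} + 36\right) - 80 + \left(- \frac{7}{2} + 36\right) \left(-10\right)\right) + Y\right) + Y = \left(\left(100 + 8 \cdot \frac{65}{2} - 80 + \frac{65}{2} \left(-10\right)\right) + Y\right) + Y = \left(\left(100 + 260 - 80 - 325\right) + Y\right) + Y = \left(-45 + Y\right) + Y = -45 + 2 Y$)
$386751 - v{\left(-620,696 \right)} = 386751 - \left(-45 + 2 \cdot 696\right) = 386751 - \left(-45 + 1392\right) = 386751 - 1347 = 385404$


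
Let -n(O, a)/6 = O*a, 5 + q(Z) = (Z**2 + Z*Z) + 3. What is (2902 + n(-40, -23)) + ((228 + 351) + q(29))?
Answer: -359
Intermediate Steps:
q(Z) = -2 + 2*Z**2 (q(Z) = -5 + ((Z**2 + Z*Z) + 3) = -5 + ((Z**2 + Z**2) + 3) = -5 + (2*Z**2 + 3) = -5 + (3 + 2*Z**2) = -2 + 2*Z**2)
n(O, a) = -6*O*a
(2902 + n(-40, -23)) + ((228 + 351) + q(29)) = (2902 - 6*(-40)*(-23)) + ((228 + 351) + (-2 + 2*29**2)) = (2902 - 5520) + (579 + (-2 + 2*841)) = -2618 + (579 + (-2 + 1682)) = -2618 + (579 + 1680) = -2618 + 2259 = -359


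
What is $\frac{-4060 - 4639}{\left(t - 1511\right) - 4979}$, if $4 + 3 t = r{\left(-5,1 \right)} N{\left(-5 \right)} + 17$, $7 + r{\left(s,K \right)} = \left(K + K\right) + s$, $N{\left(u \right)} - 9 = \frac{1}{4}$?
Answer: $\frac{17398}{13033} \approx 1.3349$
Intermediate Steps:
$N{\left(u \right)} = \frac{37}{4}$ ($N{\left(u \right)} = 9 + \frac{1}{4} = \frac{37}{4}$)
$r{\left(s,K \right)} = -7 + s + 2 K$ ($r{\left(s,K \right)} = -7 + \left(\left(K + K\right) + s\right) = -7 + \left(2 K + s\right) = -7 + \left(s + 2 K\right) = -7 + s + 2 K$)
$t = - \frac{53}{2}$ ($t = - \frac{4}{3} + \frac{\left(-7 - 5 + 2 \cdot 1\right) \frac{37}{4} + 17}{3} = - \frac{4}{3} + \frac{\left(-7 - 5 + 2\right) \frac{37}{4} + 17}{3} = - \frac{4}{3} + \frac{\left(-10\right) \frac{37}{4} + 17}{3} = - \frac{4}{3} + \frac{- \frac{185}{2} + 17}{3} = - \frac{4}{3} + \frac{1}{3} \left(- \frac{151}{2}\right) = - \frac{4}{3} - \frac{151}{6} = - \frac{53}{2} \approx -26.5$)
$\frac{-4060 - 4639}{\left(t - 1511\right) - 4979} = \frac{-4060 - 4639}{\left(- \frac{53}{2} - 1511\right) - 4979} = - \frac{8699}{\left(- \frac{53}{2} - 1511\right) - 4979} = - \frac{8699}{- \frac{3075}{2} - 4979} = - \frac{8699}{- \frac{13033}{2}} = \left(-8699\right) \left(- \frac{2}{13033}\right) = \frac{17398}{13033}$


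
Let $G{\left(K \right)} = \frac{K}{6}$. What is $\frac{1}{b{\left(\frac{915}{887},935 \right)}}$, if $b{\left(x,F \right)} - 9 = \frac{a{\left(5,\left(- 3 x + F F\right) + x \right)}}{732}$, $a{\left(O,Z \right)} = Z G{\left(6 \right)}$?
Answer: $\frac{649284}{781279301} \approx 0.00083105$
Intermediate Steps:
$G{\left(K \right)} = \frac{K}{6}$ ($G{\left(K \right)} = K \frac{1}{6} = \frac{K}{6}$)
$a{\left(O,Z \right)} = Z$ ($a{\left(O,Z \right)} = Z \frac{1}{6} \cdot 6 = Z 1 = Z$)
$b{\left(x,F \right)} = 9 - \frac{x}{366} + \frac{F^{2}}{732}$ ($b{\left(x,F \right)} = 9 + \frac{\left(- 3 x + F F\right) + x}{732} = 9 + \left(\left(- 3 x + F^{2}\right) + x\right) \frac{1}{732} = 9 + \left(\left(F^{2} - 3 x\right) + x\right) \frac{1}{732} = 9 + \left(F^{2} - 2 x\right) \frac{1}{732} = 9 + \left(- \frac{x}{366} + \frac{F^{2}}{732}\right) = 9 - \frac{x}{366} + \frac{F^{2}}{732}$)
$\frac{1}{b{\left(\frac{915}{887},935 \right)}} = \frac{1}{9 - \frac{915 \cdot \frac{1}{887}}{366} + \frac{935^{2}}{732}} = \frac{1}{9 - \frac{915 \cdot \frac{1}{887}}{366} + \frac{1}{732} \cdot 874225} = \frac{1}{9 - \frac{5}{1774} + \frac{874225}{732}} = \frac{1}{\frac{781279301}{649284}} = \frac{649284}{781279301}$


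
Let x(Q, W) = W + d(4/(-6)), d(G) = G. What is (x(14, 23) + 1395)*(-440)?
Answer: -1870880/3 ≈ -6.2363e+5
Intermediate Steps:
x(Q, W) = -2/3 + W (x(Q, W) = W + 4/(-6) = W + 4*(-1/6) = W - 2/3 = -2/3 + W)
(x(14, 23) + 1395)*(-440) = ((-2/3 + 23) + 1395)*(-440) = (67/3 + 1395)*(-440) = (4252/3)*(-440) = -1870880/3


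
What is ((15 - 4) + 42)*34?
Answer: 1802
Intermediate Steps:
((15 - 4) + 42)*34 = (11 + 42)*34 = 53*34 = 1802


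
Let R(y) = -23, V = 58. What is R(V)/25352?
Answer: -23/25352 ≈ -0.00090723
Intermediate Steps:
R(V)/25352 = -23/25352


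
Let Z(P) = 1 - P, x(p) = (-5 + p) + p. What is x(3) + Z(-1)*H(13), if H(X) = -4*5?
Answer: -39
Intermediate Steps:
H(X) = -20
x(p) = -5 + 2*p
x(3) + Z(-1)*H(13) = (-5 + 2*3) + (1 - 1*(-1))*(-20) = (-5 + 6) + (1 + 1)*(-20) = 1 + 2*(-20) = 1 - 40 = -39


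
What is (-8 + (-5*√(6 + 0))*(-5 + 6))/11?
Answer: -8/11 - 5*√6/11 ≈ -1.8407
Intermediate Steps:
(-8 + (-5*√(6 + 0))*(-5 + 6))/11 = (-8 - 5*√6*1)*(1/11) = (-8 - 5*√6)*(1/11) = -8/11 - 5*√6/11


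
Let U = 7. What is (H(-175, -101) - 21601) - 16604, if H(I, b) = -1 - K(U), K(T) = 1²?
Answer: -38207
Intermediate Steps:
K(T) = 1
H(I, b) = -2 (H(I, b) = -1 - 1*1 = -1 - 1 = -2)
(H(-175, -101) - 21601) - 16604 = (-2 - 21601) - 16604 = -21603 - 16604 = -38207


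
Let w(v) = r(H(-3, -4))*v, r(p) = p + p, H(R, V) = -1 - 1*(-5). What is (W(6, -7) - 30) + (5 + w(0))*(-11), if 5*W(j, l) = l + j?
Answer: -426/5 ≈ -85.200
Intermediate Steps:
H(R, V) = 4 (H(R, V) = -1 + 5 = 4)
r(p) = 2*p
W(j, l) = j/5 + l/5 (W(j, l) = (l + j)/5 = (j + l)/5 = j/5 + l/5)
w(v) = 8*v (w(v) = (2*4)*v = 8*v)
(W(6, -7) - 30) + (5 + w(0))*(-11) = (((⅕)*6 + (⅕)*(-7)) - 30) + (5 + 8*0)*(-11) = ((6/5 - 7/5) - 30) + (5 + 0)*(-11) = (-⅕ - 30) + 5*(-11) = -151/5 - 55 = -426/5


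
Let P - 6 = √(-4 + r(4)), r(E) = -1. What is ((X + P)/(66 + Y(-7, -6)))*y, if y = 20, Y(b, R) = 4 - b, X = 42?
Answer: 960/77 + 20*I*√5/77 ≈ 12.468 + 0.5808*I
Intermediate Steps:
P = 6 + I*√5 (P = 6 + √(-4 - 1) = 6 + √(-5) = 6 + I*√5 ≈ 6.0 + 2.2361*I)
((X + P)/(66 + Y(-7, -6)))*y = ((42 + (6 + I*√5))/(66 + (4 - 1*(-7))))*20 = ((48 + I*√5)/(66 + (4 + 7)))*20 = ((48 + I*√5)/(66 + 11))*20 = ((48 + I*√5)/77)*20 = ((48 + I*√5)*(1/77))*20 = (48/77 + I*√5/77)*20 = 960/77 + 20*I*√5/77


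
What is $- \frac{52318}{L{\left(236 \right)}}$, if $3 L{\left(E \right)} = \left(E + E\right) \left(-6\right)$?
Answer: $\frac{26159}{472} \approx 55.422$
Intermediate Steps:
$L{\left(E \right)} = - 4 E$ ($L{\left(E \right)} = \frac{\left(E + E\right) \left(-6\right)}{3} = \frac{2 E \left(-6\right)}{3} = \frac{\left(-12\right) E}{3} = - 4 E$)
$- \frac{52318}{L{\left(236 \right)}} = - \frac{52318}{\left(-4\right) 236} = - \frac{52318}{-944} = \left(-52318\right) \left(- \frac{1}{944}\right) = \frac{26159}{472}$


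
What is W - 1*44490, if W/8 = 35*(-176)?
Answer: -93770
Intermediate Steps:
W = -49280 (W = 8*(35*(-176)) = 8*(-6160) = -49280)
W - 1*44490 = -49280 - 1*44490 = -49280 - 44490 = -93770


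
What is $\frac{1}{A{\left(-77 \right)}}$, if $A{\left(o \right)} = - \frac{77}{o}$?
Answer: $1$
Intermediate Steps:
$\frac{1}{A{\left(-77 \right)}} = \frac{1}{\left(-77\right) \frac{1}{-77}} = \frac{1}{\left(-77\right) \left(- \frac{1}{77}\right)} = 1^{-1} = 1$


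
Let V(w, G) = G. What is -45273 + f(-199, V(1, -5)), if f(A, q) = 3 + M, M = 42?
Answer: -45228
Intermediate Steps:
f(A, q) = 45 (f(A, q) = 3 + 42 = 45)
-45273 + f(-199, V(1, -5)) = -45273 + 45 = -45228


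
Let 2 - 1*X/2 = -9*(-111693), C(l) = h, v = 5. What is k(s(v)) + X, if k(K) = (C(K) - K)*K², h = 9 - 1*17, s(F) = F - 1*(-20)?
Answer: -2031095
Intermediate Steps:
s(F) = 20 + F (s(F) = F + 20 = 20 + F)
h = -8 (h = 9 - 17 = -8)
C(l) = -8
k(K) = K²*(-8 - K) (k(K) = (-8 - K)*K² = K²*(-8 - K))
X = -2010470 (X = 4 - (-18)*(-111693) = 4 - 2*1005237 = 4 - 2010474 = -2010470)
k(s(v)) + X = (20 + 5)²*(-8 - (20 + 5)) - 2010470 = 25²*(-8 - 1*25) - 2010470 = 625*(-8 - 25) - 2010470 = 625*(-33) - 2010470 = -20625 - 2010470 = -2031095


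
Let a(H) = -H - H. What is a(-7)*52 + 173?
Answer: 901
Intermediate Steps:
a(H) = -2*H
a(-7)*52 + 173 = -2*(-7)*52 + 173 = 14*52 + 173 = 728 + 173 = 901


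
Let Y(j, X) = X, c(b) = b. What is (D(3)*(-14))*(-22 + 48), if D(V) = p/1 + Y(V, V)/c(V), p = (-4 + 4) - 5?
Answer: 1456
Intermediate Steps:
p = -5 (p = 0 - 5 = -5)
D(V) = -4 (D(V) = -5/1 + V/V = -5*1 + 1 = -5 + 1 = -4)
(D(3)*(-14))*(-22 + 48) = (-4*(-14))*(-22 + 48) = 56*26 = 1456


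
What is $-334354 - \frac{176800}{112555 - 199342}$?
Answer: $- \frac{29017403798}{86787} \approx -3.3435 \cdot 10^{5}$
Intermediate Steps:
$-334354 - \frac{176800}{112555 - 199342} = -334354 - \frac{176800}{-86787} = -334354 - - \frac{176800}{86787} = -334354 + \frac{176800}{86787} = - \frac{29017403798}{86787}$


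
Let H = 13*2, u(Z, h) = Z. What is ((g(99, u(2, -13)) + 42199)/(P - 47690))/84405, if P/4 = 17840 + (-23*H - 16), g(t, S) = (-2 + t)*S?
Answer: 14131/596855890 ≈ 2.3676e-5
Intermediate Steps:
H = 26
g(t, S) = S*(-2 + t)
P = 68904 (P = 4*(17840 + (-23*26 - 16)) = 4*(17840 + (-598 - 16)) = 4*(17840 - 614) = 4*17226 = 68904)
((g(99, u(2, -13)) + 42199)/(P - 47690))/84405 = ((2*(-2 + 99) + 42199)/(68904 - 47690))/84405 = ((2*97 + 42199)/21214)*(1/84405) = ((194 + 42199)*(1/21214))*(1/84405) = (42393*(1/21214))*(1/84405) = (42393/21214)*(1/84405) = 14131/596855890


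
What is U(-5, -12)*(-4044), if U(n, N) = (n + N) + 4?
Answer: 52572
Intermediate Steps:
U(n, N) = 4 + N + n (U(n, N) = (N + n) + 4 = 4 + N + n)
U(-5, -12)*(-4044) = (4 - 12 - 5)*(-4044) = -13*(-4044) = 52572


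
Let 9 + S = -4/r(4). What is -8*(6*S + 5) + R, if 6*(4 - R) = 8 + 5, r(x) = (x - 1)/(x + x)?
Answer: 5435/6 ≈ 905.83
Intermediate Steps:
r(x) = (-1 + x)/(2*x) (r(x) = (-1 + x)/((2*x)) = (-1 + x)*(1/(2*x)) = (-1 + x)/(2*x))
S = -59/3 (S = -9 - 4*8/(-1 + 4) = -9 - 4/((1/2)*(1/4)*3) = -9 - 4/3/8 = -9 - 4*8/3 = -9 - 32/3 = -59/3 ≈ -19.667)
R = 11/6 (R = 4 - (8 + 5)/6 = 4 - 1/6*13 = 4 - 13/6 = 11/6 ≈ 1.8333)
-8*(6*S + 5) + R = -8*(6*(-59/3) + 5) + 11/6 = -8*(-118 + 5) + 11/6 = -8*(-113) + 11/6 = 904 + 11/6 = 5435/6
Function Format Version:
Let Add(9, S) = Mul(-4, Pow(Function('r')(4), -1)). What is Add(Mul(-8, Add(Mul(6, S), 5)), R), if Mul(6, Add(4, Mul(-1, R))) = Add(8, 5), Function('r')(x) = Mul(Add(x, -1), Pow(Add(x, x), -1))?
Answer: Rational(5435, 6) ≈ 905.83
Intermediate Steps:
Function('r')(x) = Mul(Rational(1, 2), Pow(x, -1), Add(-1, x)) (Function('r')(x) = Mul(Add(-1, x), Pow(Mul(2, x), -1)) = Mul(Add(-1, x), Mul(Rational(1, 2), Pow(x, -1))) = Mul(Rational(1, 2), Pow(x, -1), Add(-1, x)))
S = Rational(-59, 3) (S = Add(-9, Mul(-4, Pow(Mul(Rational(1, 2), Pow(4, -1), Add(-1, 4)), -1))) = Add(-9, Mul(-4, Pow(Mul(Rational(1, 2), Rational(1, 4), 3), -1))) = Add(-9, Mul(-4, Pow(Rational(3, 8), -1))) = Add(-9, Mul(-4, Rational(8, 3))) = Add(-9, Rational(-32, 3)) = Rational(-59, 3) ≈ -19.667)
R = Rational(11, 6) (R = Add(4, Mul(Rational(-1, 6), Add(8, 5))) = Add(4, Mul(Rational(-1, 6), 13)) = Add(4, Rational(-13, 6)) = Rational(11, 6) ≈ 1.8333)
Add(Mul(-8, Add(Mul(6, S), 5)), R) = Add(Mul(-8, Add(Mul(6, Rational(-59, 3)), 5)), Rational(11, 6)) = Add(Mul(-8, Add(-118, 5)), Rational(11, 6)) = Add(Mul(-8, -113), Rational(11, 6)) = Add(904, Rational(11, 6)) = Rational(5435, 6)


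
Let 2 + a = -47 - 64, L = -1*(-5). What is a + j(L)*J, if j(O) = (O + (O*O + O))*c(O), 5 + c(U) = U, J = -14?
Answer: -113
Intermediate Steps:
c(U) = -5 + U
L = 5
a = -113 (a = -2 + (-47 - 64) = -2 - 111 = -113)
j(O) = (-5 + O)*(O² + 2*O) (j(O) = (O + (O*O + O))*(-5 + O) = (O + (O² + O))*(-5 + O) = (O + (O + O²))*(-5 + O) = (O² + 2*O)*(-5 + O) = (-5 + O)*(O² + 2*O))
a + j(L)*J = -113 + (5*(-5 + 5)*(2 + 5))*(-14) = -113 + (5*0*7)*(-14) = -113 + 0*(-14) = -113 + 0 = -113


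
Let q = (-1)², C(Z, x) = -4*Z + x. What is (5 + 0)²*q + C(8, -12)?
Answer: -19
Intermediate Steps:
C(Z, x) = x - 4*Z
q = 1
(5 + 0)²*q + C(8, -12) = (5 + 0)²*1 + (-12 - 4*8) = 5²*1 + (-12 - 32) = 25*1 - 44 = 25 - 44 = -19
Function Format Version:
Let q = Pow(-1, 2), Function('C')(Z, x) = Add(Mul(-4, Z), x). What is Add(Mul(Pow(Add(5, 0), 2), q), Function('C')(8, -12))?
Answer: -19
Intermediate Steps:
Function('C')(Z, x) = Add(x, Mul(-4, Z))
q = 1
Add(Mul(Pow(Add(5, 0), 2), q), Function('C')(8, -12)) = Add(Mul(Pow(Add(5, 0), 2), 1), Add(-12, Mul(-4, 8))) = Add(Mul(Pow(5, 2), 1), Add(-12, -32)) = Add(Mul(25, 1), -44) = Add(25, -44) = -19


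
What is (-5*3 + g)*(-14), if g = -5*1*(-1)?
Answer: 140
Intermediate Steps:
g = 5 (g = -5*(-1) = 5)
(-5*3 + g)*(-14) = (-5*3 + 5)*(-14) = (-15 + 5)*(-14) = -10*(-14) = 140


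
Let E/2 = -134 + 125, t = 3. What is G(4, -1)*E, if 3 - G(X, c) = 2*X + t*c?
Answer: 36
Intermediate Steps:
G(X, c) = 3 - 3*c - 2*X (G(X, c) = 3 - (2*X + 3*c) = 3 + (-3*c - 2*X) = 3 - 3*c - 2*X)
E = -18 (E = 2*(-134 + 125) = 2*(-9) = -18)
G(4, -1)*E = (3 - 3*(-1) - 2*4)*(-18) = (3 + 3 - 8)*(-18) = -2*(-18) = 36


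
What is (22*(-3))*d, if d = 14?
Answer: -924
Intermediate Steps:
(22*(-3))*d = (22*(-3))*14 = -66*14 = -924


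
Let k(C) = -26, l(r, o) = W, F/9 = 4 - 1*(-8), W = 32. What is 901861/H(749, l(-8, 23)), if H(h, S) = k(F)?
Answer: -901861/26 ≈ -34687.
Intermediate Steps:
F = 108 (F = 9*(4 - 1*(-8)) = 9*(4 + 8) = 9*12 = 108)
l(r, o) = 32
H(h, S) = -26
901861/H(749, l(-8, 23)) = 901861/(-26) = 901861*(-1/26) = -901861/26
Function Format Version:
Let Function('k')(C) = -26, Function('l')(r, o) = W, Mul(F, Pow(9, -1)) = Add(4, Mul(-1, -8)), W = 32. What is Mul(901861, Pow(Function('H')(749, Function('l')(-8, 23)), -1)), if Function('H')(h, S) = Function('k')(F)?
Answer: Rational(-901861, 26) ≈ -34687.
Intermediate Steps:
F = 108 (F = Mul(9, Add(4, Mul(-1, -8))) = Mul(9, Add(4, 8)) = Mul(9, 12) = 108)
Function('l')(r, o) = 32
Function('H')(h, S) = -26
Mul(901861, Pow(Function('H')(749, Function('l')(-8, 23)), -1)) = Mul(901861, Pow(-26, -1)) = Mul(901861, Rational(-1, 26)) = Rational(-901861, 26)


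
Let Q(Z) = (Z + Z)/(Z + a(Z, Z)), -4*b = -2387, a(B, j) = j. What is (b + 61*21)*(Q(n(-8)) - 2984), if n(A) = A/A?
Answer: -22405313/4 ≈ -5.6013e+6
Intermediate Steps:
b = 2387/4 (b = -¼*(-2387) = 2387/4 ≈ 596.75)
n(A) = 1
Q(Z) = 1 (Q(Z) = (Z + Z)/(Z + Z) = (2*Z)/((2*Z)) = (2*Z)*(1/(2*Z)) = 1)
(b + 61*21)*(Q(n(-8)) - 2984) = (2387/4 + 61*21)*(1 - 2984) = (2387/4 + 1281)*(-2983) = (7511/4)*(-2983) = -22405313/4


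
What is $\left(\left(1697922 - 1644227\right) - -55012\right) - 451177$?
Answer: $-342470$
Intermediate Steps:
$\left(\left(1697922 - 1644227\right) - -55012\right) - 451177 = \left(53695 + 55012\right) - 451177 = 108707 - 451177 = -342470$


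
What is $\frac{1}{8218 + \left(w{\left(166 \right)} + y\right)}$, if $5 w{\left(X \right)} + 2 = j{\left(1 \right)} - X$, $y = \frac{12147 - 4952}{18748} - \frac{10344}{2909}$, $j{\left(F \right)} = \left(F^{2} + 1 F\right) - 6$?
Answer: $\frac{272689660}{2230718106291} \approx 0.00012224$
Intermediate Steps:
$j{\left(F \right)} = -6 + F + F^{2}$ ($j{\left(F \right)} = \left(F^{2} + F\right) - 6 = \left(F + F^{2}\right) - 6 = -6 + F + F^{2}$)
$y = - \frac{172999057}{54537932}$ ($y = 7195 \cdot \frac{1}{18748} - \frac{10344}{2909} = \frac{7195}{18748} - \frac{10344}{2909} = - \frac{172999057}{54537932} \approx -3.1721$)
$w{\left(X \right)} = - \frac{6}{5} - \frac{X}{5}$ ($w{\left(X \right)} = - \frac{2}{5} + \frac{\left(-6 + 1 + 1^{2}\right) - X}{5} = - \frac{2}{5} + \frac{\left(-6 + 1 + 1\right) - X}{5} = - \frac{2}{5} + \frac{-4 - X}{5} = - \frac{2}{5} - \left(\frac{4}{5} + \frac{X}{5}\right) = - \frac{6}{5} - \frac{X}{5}$)
$\frac{1}{8218 + \left(w{\left(166 \right)} + y\right)} = \frac{1}{8218 - \frac{10245519589}{272689660}} = \frac{1}{\frac{2230718106291}{272689660}} = \frac{272689660}{2230718106291}$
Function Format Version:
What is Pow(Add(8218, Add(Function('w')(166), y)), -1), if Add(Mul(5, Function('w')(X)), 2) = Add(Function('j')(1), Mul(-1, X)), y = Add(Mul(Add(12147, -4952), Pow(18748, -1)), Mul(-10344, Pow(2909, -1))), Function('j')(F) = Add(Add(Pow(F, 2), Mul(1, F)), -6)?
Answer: Rational(272689660, 2230718106291) ≈ 0.00012224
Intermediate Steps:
Function('j')(F) = Add(-6, F, Pow(F, 2)) (Function('j')(F) = Add(Add(Pow(F, 2), F), -6) = Add(Add(F, Pow(F, 2)), -6) = Add(-6, F, Pow(F, 2)))
y = Rational(-172999057, 54537932) (y = Add(Mul(7195, Rational(1, 18748)), Mul(-10344, Rational(1, 2909))) = Add(Rational(7195, 18748), Rational(-10344, 2909)) = Rational(-172999057, 54537932) ≈ -3.1721)
Function('w')(X) = Add(Rational(-6, 5), Mul(Rational(-1, 5), X)) (Function('w')(X) = Add(Rational(-2, 5), Mul(Rational(1, 5), Add(Add(-6, 1, Pow(1, 2)), Mul(-1, X)))) = Add(Rational(-2, 5), Mul(Rational(1, 5), Add(Add(-6, 1, 1), Mul(-1, X)))) = Add(Rational(-2, 5), Mul(Rational(1, 5), Add(-4, Mul(-1, X)))) = Add(Rational(-2, 5), Add(Rational(-4, 5), Mul(Rational(-1, 5), X))) = Add(Rational(-6, 5), Mul(Rational(-1, 5), X)))
Pow(Add(8218, Add(Function('w')(166), y)), -1) = Pow(Add(8218, Add(Add(Rational(-6, 5), Mul(Rational(-1, 5), 166)), Rational(-172999057, 54537932))), -1) = Pow(Add(8218, Add(Add(Rational(-6, 5), Rational(-166, 5)), Rational(-172999057, 54537932))), -1) = Pow(Add(8218, Add(Rational(-172, 5), Rational(-172999057, 54537932))), -1) = Pow(Add(8218, Rational(-10245519589, 272689660)), -1) = Pow(Rational(2230718106291, 272689660), -1) = Rational(272689660, 2230718106291)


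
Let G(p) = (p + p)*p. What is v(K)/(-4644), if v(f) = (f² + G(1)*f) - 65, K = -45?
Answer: -935/2322 ≈ -0.40267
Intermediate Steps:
G(p) = 2*p² (G(p) = (2*p)*p = 2*p²)
v(f) = -65 + f² + 2*f (v(f) = (f² + (2*1²)*f) - 65 = (f² + (2*1)*f) - 65 = (f² + 2*f) - 65 = -65 + f² + 2*f)
v(K)/(-4644) = (-65 + (-45)² + 2*(-45))/(-4644) = (-65 + 2025 - 90)*(-1/4644) = 1870*(-1/4644) = -935/2322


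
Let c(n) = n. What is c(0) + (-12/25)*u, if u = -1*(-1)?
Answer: -12/25 ≈ -0.48000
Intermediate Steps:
u = 1
c(0) + (-12/25)*u = 0 - 12/25*1 = 0 - 12/25 = -12/25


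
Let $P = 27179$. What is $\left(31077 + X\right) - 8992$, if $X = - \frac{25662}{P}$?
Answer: $\frac{600222553}{27179} \approx 22084.0$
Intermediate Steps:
$X = - \frac{25662}{27179} \approx -0.94419$
$\left(31077 + X\right) - 8992 = \left(31077 - \frac{25662}{27179}\right) - 8992 = \frac{844616121}{27179} - 8992 = \frac{600222553}{27179}$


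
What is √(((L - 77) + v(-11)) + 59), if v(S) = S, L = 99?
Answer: √70 ≈ 8.3666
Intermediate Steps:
√(((L - 77) + v(-11)) + 59) = √(((99 - 77) - 11) + 59) = √((22 - 11) + 59) = √(11 + 59) = √70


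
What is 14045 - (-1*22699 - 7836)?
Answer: 44580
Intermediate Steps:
14045 - (-1*22699 - 7836) = 14045 - (-22699 - 7836) = 14045 - 1*(-30535) = 14045 + 30535 = 44580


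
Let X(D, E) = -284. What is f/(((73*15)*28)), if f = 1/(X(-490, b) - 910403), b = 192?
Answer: -1/27921663420 ≈ -3.5814e-11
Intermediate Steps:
f = -1/910687 (f = 1/(-284 - 910403) = 1/(-910687) = -1/910687 ≈ -1.0981e-6)
f/(((73*15)*28)) = -1/(910687*((73*15)*28)) = -1/(910687*(1095*28)) = -1/910687/30660 = -1/910687*1/30660 = -1/27921663420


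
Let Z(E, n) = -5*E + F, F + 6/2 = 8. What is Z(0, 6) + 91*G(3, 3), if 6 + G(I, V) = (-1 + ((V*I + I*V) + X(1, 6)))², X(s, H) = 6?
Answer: 47598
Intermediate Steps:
F = 5 (F = -3 + 8 = 5)
Z(E, n) = 5 - 5*E (Z(E, n) = -5*E + 5 = 5 - 5*E)
G(I, V) = -6 + (5 + 2*I*V)² (G(I, V) = -6 + (-1 + ((V*I + I*V) + 6))² = -6 + (-1 + ((I*V + I*V) + 6))² = -6 + (-1 + (2*I*V + 6))² = -6 + (-1 + (6 + 2*I*V))² = -6 + (5 + 2*I*V)²)
Z(0, 6) + 91*G(3, 3) = (5 - 5*0) + 91*(-6 + (5 + 2*3*3)²) = (5 + 0) + 91*(-6 + (5 + 18)²) = 5 + 91*(-6 + 23²) = 5 + 91*(-6 + 529) = 5 + 91*523 = 5 + 47593 = 47598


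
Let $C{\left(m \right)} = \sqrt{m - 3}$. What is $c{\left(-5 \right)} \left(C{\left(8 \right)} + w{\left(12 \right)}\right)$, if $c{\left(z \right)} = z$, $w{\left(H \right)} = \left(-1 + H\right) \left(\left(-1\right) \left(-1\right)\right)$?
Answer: $-55 - 5 \sqrt{5} \approx -66.18$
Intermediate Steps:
$w{\left(H \right)} = -1 + H$ ($w{\left(H \right)} = \left(-1 + H\right) 1 = -1 + H$)
$C{\left(m \right)} = \sqrt{-3 + m}$
$c{\left(-5 \right)} \left(C{\left(8 \right)} + w{\left(12 \right)}\right) = - 5 \left(\sqrt{-3 + 8} + \left(-1 + 12\right)\right) = - 5 \left(\sqrt{5} + 11\right) = - 5 \left(11 + \sqrt{5}\right) = -55 - 5 \sqrt{5}$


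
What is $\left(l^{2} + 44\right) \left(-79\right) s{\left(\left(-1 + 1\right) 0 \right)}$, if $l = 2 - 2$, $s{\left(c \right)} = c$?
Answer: $0$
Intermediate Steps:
$l = 0$
$\left(l^{2} + 44\right) \left(-79\right) s{\left(\left(-1 + 1\right) 0 \right)} = \left(0^{2} + 44\right) \left(-79\right) \left(-1 + 1\right) 0 = \left(0 + 44\right) \left(-79\right) 0 \cdot 0 = 44 \left(-79\right) 0 = \left(-3476\right) 0 = 0$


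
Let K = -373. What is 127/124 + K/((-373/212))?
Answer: 26415/124 ≈ 213.02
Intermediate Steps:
127/124 + K/((-373/212)) = 127/124 - 373/((-373/212)) = 127*(1/124) - 373/((-373*1/212)) = 127/124 - 373/(-373/212) = 127/124 - 373*(-212/373) = 127/124 + 212 = 26415/124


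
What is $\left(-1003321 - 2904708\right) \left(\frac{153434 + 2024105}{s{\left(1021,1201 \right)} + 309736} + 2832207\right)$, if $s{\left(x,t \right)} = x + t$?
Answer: $- \frac{3452867931388716505}{311958} \approx -1.1068 \cdot 10^{13}$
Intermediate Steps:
$s{\left(x,t \right)} = t + x$
$\left(-1003321 - 2904708\right) \left(\frac{153434 + 2024105}{s{\left(1021,1201 \right)} + 309736} + 2832207\right) = \left(-1003321 - 2904708\right) \left(\frac{153434 + 2024105}{\left(1201 + 1021\right) + 309736} + 2832207\right) = - 3908029 \left(\frac{2177539}{2222 + 309736} + 2832207\right) = - 3908029 \left(\frac{2177539}{311958} + 2832207\right) = \left(-3908029\right) \frac{883531808845}{311958} = - \frac{3452867931388716505}{311958}$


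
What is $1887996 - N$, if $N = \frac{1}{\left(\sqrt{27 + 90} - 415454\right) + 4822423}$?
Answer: $\frac{36667479762293997655}{19421375766844} + \frac{3 \sqrt{13}}{19421375766844} \approx 1.888 \cdot 10^{6}$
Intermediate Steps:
$N = \frac{1}{4406969 + 3 \sqrt{13}}$ ($N = \frac{1}{\left(\sqrt{117} - 415454\right) + 4822423} = \frac{1}{\left(3 \sqrt{13} - 415454\right) + 4822423} = \frac{1}{\left(-415454 + 3 \sqrt{13}\right) + 4822423} = \frac{1}{4406969 + 3 \sqrt{13}} \approx 2.2691 \cdot 10^{-7}$)
$1887996 - N = 1887996 - \left(\frac{4406969}{19421375766844} - \frac{3 \sqrt{13}}{19421375766844}\right) = \frac{36667479762293997655}{19421375766844} + \frac{3 \sqrt{13}}{19421375766844}$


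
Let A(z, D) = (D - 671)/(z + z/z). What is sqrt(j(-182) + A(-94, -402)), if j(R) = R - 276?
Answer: I*sqrt(3861453)/93 ≈ 21.13*I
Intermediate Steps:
A(z, D) = (-671 + D)/(1 + z) (A(z, D) = (-671 + D)/(z + 1) = (-671 + D)/(1 + z))
j(R) = -276 + R
sqrt(j(-182) + A(-94, -402)) = sqrt((-276 - 182) + (-671 - 402)/(1 - 94)) = sqrt(-458 - 1073/(-93)) = sqrt(-458 - 1/93*(-1073)) = sqrt(-458 + 1073/93) = sqrt(-41521/93) = I*sqrt(3861453)/93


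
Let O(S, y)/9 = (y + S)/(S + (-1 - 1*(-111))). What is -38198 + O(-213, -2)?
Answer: -3932459/103 ≈ -38179.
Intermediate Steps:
O(S, y) = 9*(S + y)/(110 + S) (O(S, y) = 9*((y + S)/(S + (-1 - 1*(-111)))) = 9*((S + y)/(S + (-1 + 111))) = 9*((S + y)/(S + 110)) = 9*((S + y)/(110 + S)) = 9*(S + y)/(110 + S))
-38198 + O(-213, -2) = -38198 + 9*(-213 - 2)/(110 - 213) = -38198 + 9*(-215)/(-103) = -38198 + 9*(-1/103)*(-215) = -38198 + 1935/103 = -3932459/103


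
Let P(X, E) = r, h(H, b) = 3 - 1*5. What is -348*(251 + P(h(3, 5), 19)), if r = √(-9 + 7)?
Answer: -87348 - 348*I*√2 ≈ -87348.0 - 492.15*I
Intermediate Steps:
h(H, b) = -2 (h(H, b) = 3 - 5 = -2)
r = I*√2 (r = √(-2) = I*√2 ≈ 1.4142*I)
P(X, E) = I*√2
-348*(251 + P(h(3, 5), 19)) = -348*(251 + I*√2) = -87348 - 348*I*√2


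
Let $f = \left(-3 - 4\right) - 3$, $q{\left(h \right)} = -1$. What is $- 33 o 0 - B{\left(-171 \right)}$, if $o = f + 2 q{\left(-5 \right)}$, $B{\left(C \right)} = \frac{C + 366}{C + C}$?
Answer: $\frac{65}{114} \approx 0.57018$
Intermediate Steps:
$B{\left(C \right)} = \frac{366 + C}{2 C}$
$f = -10$ ($f = -7 - 3 = -10$)
$o = -12$ ($o = -10 + 2 \left(-1\right) = -10 - 2 = -12$)
$- 33 o 0 - B{\left(-171 \right)} = \left(-33\right) \left(-12\right) 0 - \frac{366 - 171}{2 \left(-171\right)} = 396 \cdot 0 - \frac{1}{2} \left(- \frac{1}{171}\right) 195 = 0 - - \frac{65}{114} = 0 + \frac{65}{114} = \frac{65}{114}$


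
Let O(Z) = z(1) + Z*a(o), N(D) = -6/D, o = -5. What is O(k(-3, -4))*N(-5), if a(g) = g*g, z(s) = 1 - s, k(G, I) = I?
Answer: -120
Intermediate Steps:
a(g) = g**2
O(Z) = 25*Z (O(Z) = (1 - 1*1) + Z*(-5)**2 = (1 - 1) + Z*25 = 0 + 25*Z = 25*Z)
O(k(-3, -4))*N(-5) = (25*(-4))*(-6/(-5)) = -(-600)*(-1)/5 = -100*6/5 = -120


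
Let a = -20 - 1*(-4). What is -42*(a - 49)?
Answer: 2730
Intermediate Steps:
a = -16 (a = -20 + 4 = -16)
-42*(a - 49) = -42*(-16 - 49) = -42*(-65) = 2730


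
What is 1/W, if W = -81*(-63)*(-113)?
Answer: -1/576639 ≈ -1.7342e-6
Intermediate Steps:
W = -576639 (W = 5103*(-113) = -576639)
1/W = 1/(-576639) = -1/576639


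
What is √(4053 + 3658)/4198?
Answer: √7711/4198 ≈ 0.020918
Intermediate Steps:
√(4053 + 3658)/4198 = √7711*(1/4198) = √7711/4198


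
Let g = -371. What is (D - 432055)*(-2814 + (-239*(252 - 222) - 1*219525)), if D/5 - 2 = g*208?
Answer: 187711968465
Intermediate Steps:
D = -385830 (D = 10 + 5*(-371*208) = 10 + 5*(-77168) = 10 - 385840 = -385830)
(D - 432055)*(-2814 + (-239*(252 - 222) - 1*219525)) = (-385830 - 432055)*(-2814 + (-239*(252 - 222) - 1*219525)) = -817885*(-2814 + (-239*30 - 219525)) = -817885*(-2814 + (-7170 - 219525)) = -817885*(-2814 - 226695) = -817885*(-229509) = 187711968465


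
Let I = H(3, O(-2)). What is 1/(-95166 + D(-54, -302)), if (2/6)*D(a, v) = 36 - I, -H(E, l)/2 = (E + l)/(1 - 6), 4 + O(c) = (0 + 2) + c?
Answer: -5/475284 ≈ -1.0520e-5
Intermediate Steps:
O(c) = -2 + c (O(c) = -4 + ((0 + 2) + c) = -4 + (2 + c) = -2 + c)
H(E, l) = 2*E/5 + 2*l/5 (H(E, l) = -2*(E + l)/(1 - 6) = -2*(E + l)/(-5) = -2*(E + l)*(-1)/5 = -2*(-E/5 - l/5) = 2*E/5 + 2*l/5)
I = -⅖ (I = (⅖)*3 + 2*(-2 - 2)/5 = 6/5 + (⅖)*(-4) = 6/5 - 8/5 = -⅖ ≈ -0.40000)
D(a, v) = 546/5 (D(a, v) = 3*(36 - 1*(-⅖)) = 3*(36 + ⅖) = 3*(182/5) = 546/5)
1/(-95166 + D(-54, -302)) = 1/(-95166 + 546/5) = 1/(-475284/5) = -5/475284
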